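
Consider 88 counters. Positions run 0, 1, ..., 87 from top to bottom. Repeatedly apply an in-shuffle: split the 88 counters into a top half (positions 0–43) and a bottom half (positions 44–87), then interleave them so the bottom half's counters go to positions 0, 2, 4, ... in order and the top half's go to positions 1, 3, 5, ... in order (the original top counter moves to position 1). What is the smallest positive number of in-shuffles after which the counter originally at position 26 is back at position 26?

11

Follow position 26 under repeated in-shuffles:
26 → 53 → 18 → 37 → 75 → 62 → 36 → 73 → 58 → 28 → 57 → 26
It first returns after 11 in-shuffles.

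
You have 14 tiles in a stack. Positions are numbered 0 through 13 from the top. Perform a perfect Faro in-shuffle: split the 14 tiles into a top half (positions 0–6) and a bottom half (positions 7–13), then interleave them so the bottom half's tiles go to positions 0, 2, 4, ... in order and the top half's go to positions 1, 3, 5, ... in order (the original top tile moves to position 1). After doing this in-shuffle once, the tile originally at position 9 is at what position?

Track the tile's position through each in-shuffle:
9 → 4

4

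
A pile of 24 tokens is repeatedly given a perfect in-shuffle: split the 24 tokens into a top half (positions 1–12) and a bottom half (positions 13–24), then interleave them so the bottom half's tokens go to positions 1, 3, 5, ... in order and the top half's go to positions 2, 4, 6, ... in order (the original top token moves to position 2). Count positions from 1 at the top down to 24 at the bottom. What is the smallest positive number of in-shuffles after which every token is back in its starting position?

20

The in-shuffle permutes the 24 positions with cycle lengths [4, 20].
Every token is home exactly when every cycle has completed a whole number of laps, i.e. after lcm(4, 20) = 20 in-shuffles.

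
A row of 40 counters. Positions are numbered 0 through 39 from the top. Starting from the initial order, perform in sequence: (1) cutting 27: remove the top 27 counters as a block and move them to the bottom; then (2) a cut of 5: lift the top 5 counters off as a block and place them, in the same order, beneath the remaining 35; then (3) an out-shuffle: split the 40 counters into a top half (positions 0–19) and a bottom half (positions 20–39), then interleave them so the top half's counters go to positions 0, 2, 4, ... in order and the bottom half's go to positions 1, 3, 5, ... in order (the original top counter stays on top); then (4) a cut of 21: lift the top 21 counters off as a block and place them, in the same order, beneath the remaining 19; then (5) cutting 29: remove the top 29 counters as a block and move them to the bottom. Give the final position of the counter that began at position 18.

Track the counter from position 18 forward through each operation:
  after op 1 (cut 27): 18 → 31
  after op 2 (cut 5): 31 → 26
  after op 3 (out-shuffle): 26 → 13
  after op 4 (cut 21): 13 → 32
  after op 5 (cut 29): 32 → 3

3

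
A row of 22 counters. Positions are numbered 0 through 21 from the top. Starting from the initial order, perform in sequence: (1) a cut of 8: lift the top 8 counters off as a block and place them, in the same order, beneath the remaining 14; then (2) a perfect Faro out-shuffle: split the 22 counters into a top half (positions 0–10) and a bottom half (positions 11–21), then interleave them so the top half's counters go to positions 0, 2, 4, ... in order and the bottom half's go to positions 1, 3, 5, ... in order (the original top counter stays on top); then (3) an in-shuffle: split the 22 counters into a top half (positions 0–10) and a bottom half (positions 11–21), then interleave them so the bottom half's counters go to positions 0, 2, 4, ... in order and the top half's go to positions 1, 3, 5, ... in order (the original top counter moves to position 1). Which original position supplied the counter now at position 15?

0

Undo the operations in reverse order, starting from position 15:
  undo op 3 (in-shuffle, from top half): 15 ← 7
  undo op 2 (out-shuffle, from bottom half): 7 ← 14
  undo op 1 (cut 8): 14 ← 0
So the counter at position 15 came from original position 0.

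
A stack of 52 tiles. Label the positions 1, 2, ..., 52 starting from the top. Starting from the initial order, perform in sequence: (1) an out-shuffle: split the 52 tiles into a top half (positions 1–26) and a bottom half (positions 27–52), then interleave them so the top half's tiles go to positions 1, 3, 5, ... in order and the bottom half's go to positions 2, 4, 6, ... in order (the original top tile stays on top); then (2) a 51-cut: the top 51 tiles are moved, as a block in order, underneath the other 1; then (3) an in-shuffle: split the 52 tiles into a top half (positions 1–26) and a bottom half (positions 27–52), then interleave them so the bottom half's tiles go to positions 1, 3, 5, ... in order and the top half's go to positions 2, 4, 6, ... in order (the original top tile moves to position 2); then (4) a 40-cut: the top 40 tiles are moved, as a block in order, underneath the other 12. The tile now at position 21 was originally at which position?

41

Undo the operations in reverse order, starting from position 21:
  undo op 4 (cut 40): 21 ← 9
  undo op 3 (in-shuffle, from bottom half): 9 ← 31
  undo op 2 (cut 51): 31 ← 30
  undo op 1 (out-shuffle, from bottom half): 30 ← 41
So the tile at position 21 came from original position 41.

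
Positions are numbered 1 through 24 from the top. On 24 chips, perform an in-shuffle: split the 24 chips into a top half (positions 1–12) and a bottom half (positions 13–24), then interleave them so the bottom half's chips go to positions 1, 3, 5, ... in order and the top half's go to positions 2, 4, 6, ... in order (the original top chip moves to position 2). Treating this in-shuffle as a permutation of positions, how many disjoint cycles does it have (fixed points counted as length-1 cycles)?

2

Trace each unvisited position around until it returns:
(1 2 4 8 16 7 ... len 20) (5 10 20 15)
2 cycles in total.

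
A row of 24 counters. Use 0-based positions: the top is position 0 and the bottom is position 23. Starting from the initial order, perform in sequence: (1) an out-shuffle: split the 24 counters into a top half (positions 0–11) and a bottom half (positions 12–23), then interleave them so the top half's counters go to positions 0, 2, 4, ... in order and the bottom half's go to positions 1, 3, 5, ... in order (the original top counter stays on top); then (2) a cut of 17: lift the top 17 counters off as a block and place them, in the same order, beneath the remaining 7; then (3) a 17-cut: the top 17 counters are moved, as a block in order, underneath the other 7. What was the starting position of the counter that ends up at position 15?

Undo the operations in reverse order, starting from position 15:
  undo op 3 (cut 17): 15 ← 8
  undo op 2 (cut 17): 8 ← 1
  undo op 1 (out-shuffle, from bottom half): 1 ← 12
So the counter at position 15 came from original position 12.

12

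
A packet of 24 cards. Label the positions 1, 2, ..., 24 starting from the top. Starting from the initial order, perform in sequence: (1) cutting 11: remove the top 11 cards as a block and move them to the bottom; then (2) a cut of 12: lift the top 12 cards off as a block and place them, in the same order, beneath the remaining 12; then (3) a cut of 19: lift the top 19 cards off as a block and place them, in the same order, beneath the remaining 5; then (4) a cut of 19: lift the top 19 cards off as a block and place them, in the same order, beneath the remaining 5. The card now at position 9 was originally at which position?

22

Undo the operations in reverse order, starting from position 9:
  undo op 4 (cut 19): 9 ← 4
  undo op 3 (cut 19): 4 ← 23
  undo op 2 (cut 12): 23 ← 11
  undo op 1 (cut 11): 11 ← 22
So the card at position 9 came from original position 22.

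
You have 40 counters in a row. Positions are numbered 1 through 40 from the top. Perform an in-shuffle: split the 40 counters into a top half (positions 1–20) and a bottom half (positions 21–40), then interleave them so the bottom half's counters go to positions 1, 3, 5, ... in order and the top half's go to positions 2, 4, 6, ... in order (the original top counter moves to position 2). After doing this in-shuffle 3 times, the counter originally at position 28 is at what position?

Track the counter's position through each in-shuffle:
28 → 15 → 30 → 19

19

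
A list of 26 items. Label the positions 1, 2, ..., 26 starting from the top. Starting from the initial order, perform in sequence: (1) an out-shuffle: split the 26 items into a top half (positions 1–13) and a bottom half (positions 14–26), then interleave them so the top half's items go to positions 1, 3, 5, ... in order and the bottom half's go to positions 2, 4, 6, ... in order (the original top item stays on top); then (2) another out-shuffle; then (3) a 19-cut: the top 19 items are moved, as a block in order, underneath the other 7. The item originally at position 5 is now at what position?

24

Track the item from position 5 forward through each operation:
  after op 1 (out-shuffle): 5 → 9
  after op 2 (out-shuffle): 9 → 17
  after op 3 (cut 19): 17 → 24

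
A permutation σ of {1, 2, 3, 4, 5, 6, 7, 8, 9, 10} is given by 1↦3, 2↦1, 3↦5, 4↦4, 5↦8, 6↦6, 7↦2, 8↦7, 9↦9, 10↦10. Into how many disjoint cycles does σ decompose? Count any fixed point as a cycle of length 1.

5

Cycle decomposition: (1 3 5 8 7 2) (4) (6) (9) (10).
5 cycles.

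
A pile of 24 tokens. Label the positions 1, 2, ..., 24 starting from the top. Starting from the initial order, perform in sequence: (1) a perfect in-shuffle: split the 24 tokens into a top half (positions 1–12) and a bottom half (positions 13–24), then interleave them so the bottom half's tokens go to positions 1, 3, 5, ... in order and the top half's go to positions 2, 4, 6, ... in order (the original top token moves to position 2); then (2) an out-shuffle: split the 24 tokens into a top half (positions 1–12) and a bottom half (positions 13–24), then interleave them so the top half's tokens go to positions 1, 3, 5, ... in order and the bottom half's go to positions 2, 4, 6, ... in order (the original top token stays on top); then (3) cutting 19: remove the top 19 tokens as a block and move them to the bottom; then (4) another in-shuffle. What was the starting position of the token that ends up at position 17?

10

Undo the operations in reverse order, starting from position 17:
  undo op 4 (in-shuffle, from bottom half): 17 ← 21
  undo op 3 (cut 19): 21 ← 16
  undo op 2 (out-shuffle, from bottom half): 16 ← 20
  undo op 1 (in-shuffle, from top half): 20 ← 10
So the token at position 17 came from original position 10.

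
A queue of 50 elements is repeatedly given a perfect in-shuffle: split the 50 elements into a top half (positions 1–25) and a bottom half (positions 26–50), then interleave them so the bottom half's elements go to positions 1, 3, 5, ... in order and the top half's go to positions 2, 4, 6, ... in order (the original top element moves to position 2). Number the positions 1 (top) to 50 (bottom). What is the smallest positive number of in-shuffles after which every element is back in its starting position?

8

The in-shuffle permutes the 50 positions with cycle lengths [2, 8, 8, 8, 8, 8, 8].
Every element is home exactly when every cycle has completed a whole number of laps, i.e. after lcm(2, 8) = 8 in-shuffles.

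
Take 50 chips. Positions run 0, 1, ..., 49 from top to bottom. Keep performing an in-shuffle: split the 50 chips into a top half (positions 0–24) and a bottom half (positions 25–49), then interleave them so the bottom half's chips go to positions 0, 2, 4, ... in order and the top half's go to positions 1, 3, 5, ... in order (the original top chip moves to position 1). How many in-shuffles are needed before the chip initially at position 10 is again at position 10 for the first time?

Follow position 10 under repeated in-shuffles:
10 → 21 → 43 → 36 → 22 → 45 → 40 → 30 → 10
It first returns after 8 in-shuffles.

8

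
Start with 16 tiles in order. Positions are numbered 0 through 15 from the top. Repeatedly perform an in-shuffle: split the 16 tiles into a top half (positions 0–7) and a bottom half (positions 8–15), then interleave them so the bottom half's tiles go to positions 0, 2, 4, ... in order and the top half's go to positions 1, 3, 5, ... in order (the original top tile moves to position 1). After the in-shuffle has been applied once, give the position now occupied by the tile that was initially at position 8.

0

Track the tile's position through each in-shuffle:
8 → 0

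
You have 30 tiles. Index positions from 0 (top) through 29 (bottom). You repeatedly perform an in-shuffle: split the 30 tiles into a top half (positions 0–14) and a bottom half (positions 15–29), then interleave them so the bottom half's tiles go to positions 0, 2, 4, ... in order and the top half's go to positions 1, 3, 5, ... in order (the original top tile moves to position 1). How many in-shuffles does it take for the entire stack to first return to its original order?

The in-shuffle permutes the 30 positions with cycle lengths [5, 5, 5, 5, 5, 5].
Every tile is home exactly when every cycle has completed a whole number of laps, i.e. after lcm(5) = 5 in-shuffles.

5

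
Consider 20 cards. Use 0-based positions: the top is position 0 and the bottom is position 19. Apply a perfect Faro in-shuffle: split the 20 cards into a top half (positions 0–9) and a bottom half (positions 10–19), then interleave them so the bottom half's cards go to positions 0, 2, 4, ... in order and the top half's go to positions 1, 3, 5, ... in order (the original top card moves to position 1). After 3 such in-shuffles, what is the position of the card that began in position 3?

10

Track the card's position through each in-shuffle:
3 → 7 → 15 → 10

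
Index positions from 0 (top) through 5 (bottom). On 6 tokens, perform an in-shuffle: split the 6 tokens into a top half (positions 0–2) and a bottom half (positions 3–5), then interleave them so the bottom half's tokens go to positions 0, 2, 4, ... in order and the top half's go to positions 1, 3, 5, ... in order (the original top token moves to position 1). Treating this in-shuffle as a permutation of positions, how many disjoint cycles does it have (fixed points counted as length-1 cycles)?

2

Trace each unvisited position around until it returns:
(0 1 3) (2 5 4)
2 cycles in total.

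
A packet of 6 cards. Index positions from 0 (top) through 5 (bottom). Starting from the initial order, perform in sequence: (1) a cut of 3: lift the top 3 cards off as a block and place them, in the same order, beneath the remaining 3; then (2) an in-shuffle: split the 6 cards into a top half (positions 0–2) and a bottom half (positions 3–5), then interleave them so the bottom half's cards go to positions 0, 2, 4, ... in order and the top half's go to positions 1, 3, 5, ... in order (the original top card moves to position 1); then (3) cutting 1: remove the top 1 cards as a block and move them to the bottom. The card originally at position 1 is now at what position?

Track the card from position 1 forward through each operation:
  after op 1 (cut 3): 1 → 4
  after op 2 (in-shuffle): 4 → 2
  after op 3 (cut 1): 2 → 1

1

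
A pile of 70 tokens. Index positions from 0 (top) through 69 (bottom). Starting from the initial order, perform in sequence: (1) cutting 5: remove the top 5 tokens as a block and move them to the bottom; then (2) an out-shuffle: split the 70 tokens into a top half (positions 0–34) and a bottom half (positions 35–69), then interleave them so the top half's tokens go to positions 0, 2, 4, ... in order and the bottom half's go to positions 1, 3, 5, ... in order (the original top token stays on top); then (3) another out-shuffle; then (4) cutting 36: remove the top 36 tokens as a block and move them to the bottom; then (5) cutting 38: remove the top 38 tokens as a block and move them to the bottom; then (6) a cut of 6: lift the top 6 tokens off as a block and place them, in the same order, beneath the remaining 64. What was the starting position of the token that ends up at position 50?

Undo the operations in reverse order, starting from position 50:
  undo op 6 (cut 6): 50 ← 56
  undo op 5 (cut 38): 56 ← 24
  undo op 4 (cut 36): 24 ← 60
  undo op 3 (out-shuffle, from top half): 60 ← 30
  undo op 2 (out-shuffle, from top half): 30 ← 15
  undo op 1 (cut 5): 15 ← 20
So the token at position 50 came from original position 20.

20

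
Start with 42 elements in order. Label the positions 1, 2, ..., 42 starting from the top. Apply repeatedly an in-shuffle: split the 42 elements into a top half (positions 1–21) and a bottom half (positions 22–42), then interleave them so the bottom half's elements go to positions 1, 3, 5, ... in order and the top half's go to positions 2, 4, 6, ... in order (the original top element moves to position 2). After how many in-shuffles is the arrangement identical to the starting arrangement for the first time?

14

The in-shuffle permutes the 42 positions with cycle lengths [14, 14, 14].
Every element is home exactly when every cycle has completed a whole number of laps, i.e. after lcm(14) = 14 in-shuffles.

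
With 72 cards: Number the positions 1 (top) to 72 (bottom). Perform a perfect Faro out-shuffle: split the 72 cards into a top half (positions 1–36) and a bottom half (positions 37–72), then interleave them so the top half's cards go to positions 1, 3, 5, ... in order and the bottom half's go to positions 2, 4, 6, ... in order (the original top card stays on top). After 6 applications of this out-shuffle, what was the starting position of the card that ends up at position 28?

Work backwards from position 28, undoing one out-shuffle at a time:
28 ← 50 ← 61 ← 31 ← 16 ← 44 ← 58
So the card now at position 28 started at position 58.

58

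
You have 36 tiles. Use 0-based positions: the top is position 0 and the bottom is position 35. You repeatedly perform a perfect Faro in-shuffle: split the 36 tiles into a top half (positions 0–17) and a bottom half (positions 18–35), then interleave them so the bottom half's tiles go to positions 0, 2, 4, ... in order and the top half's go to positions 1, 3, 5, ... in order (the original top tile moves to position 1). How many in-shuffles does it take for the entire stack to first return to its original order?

The in-shuffle permutes the 36 positions with cycle lengths [36].
Every tile is home exactly when every cycle has completed a whole number of laps, i.e. after lcm(36) = 36 in-shuffles.

36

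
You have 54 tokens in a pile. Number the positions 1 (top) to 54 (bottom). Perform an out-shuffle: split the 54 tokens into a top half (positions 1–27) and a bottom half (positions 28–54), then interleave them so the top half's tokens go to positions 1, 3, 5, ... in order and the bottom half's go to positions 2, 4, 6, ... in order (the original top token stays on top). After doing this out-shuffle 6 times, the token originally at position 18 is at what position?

29

Track the token's position through each out-shuffle:
18 → 35 → 16 → 31 → 8 → 15 → 29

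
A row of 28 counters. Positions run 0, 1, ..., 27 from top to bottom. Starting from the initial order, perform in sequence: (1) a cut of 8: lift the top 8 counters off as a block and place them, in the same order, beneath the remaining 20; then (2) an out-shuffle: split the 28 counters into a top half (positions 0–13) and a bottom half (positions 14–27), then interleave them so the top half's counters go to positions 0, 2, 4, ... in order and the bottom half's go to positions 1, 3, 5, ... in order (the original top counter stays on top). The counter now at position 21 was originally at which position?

4

Undo the operations in reverse order, starting from position 21:
  undo op 2 (out-shuffle, from bottom half): 21 ← 24
  undo op 1 (cut 8): 24 ← 4
So the counter at position 21 came from original position 4.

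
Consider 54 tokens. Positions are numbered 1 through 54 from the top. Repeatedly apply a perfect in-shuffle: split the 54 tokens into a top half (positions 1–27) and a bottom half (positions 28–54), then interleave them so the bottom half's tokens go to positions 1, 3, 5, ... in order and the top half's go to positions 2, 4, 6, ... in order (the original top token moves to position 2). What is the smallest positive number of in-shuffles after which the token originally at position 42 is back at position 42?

Follow position 42 under repeated in-shuffles:
42 → 29 → 3 → 6 → 12 → 24 → 48 → 41 → 27 → 54 → 53 → 51 → 47 → 39 → 23 → 46 → 37 → 19 → 38 → 21 → 42
It first returns after 20 in-shuffles.

20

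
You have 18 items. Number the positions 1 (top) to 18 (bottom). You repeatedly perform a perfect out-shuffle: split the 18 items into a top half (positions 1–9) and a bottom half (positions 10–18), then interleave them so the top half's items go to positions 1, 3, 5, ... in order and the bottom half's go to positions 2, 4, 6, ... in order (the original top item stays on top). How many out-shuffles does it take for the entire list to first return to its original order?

8

The out-shuffle permutes the 18 positions with cycle lengths [1, 1, 8, 8].
Every item is home exactly when every cycle has completed a whole number of laps, i.e. after lcm(1, 8) = 8 out-shuffles.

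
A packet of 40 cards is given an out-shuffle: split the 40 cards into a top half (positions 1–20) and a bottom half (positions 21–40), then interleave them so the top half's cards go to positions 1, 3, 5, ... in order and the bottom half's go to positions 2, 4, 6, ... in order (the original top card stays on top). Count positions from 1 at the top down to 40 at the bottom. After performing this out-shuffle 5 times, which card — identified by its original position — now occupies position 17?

21

Work backwards from position 17, undoing one out-shuffle at a time:
17 ← 9 ← 5 ← 3 ← 2 ← 21
So the card now at position 17 started at position 21.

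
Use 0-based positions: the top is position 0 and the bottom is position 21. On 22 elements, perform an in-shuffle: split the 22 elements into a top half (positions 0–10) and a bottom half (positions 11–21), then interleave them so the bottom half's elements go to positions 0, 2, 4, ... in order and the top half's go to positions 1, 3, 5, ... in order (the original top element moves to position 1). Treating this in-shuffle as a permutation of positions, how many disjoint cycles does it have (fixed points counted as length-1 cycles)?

Trace each unvisited position around until it returns:
(0 1 3 7 15 8 ... len 11) (4 9 19 16 10 21 ... len 11)
2 cycles in total.

2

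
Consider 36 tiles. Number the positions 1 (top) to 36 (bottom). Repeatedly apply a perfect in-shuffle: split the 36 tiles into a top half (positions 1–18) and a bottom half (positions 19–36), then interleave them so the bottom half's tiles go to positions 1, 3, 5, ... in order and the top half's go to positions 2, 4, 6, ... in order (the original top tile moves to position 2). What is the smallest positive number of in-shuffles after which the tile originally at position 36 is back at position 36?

Follow position 36 under repeated in-shuffles:
36 → 35 → 33 → 29 → 21 → 5 → 10 → 20 → ... → 36 (length 36)
It first returns after 36 in-shuffles.

36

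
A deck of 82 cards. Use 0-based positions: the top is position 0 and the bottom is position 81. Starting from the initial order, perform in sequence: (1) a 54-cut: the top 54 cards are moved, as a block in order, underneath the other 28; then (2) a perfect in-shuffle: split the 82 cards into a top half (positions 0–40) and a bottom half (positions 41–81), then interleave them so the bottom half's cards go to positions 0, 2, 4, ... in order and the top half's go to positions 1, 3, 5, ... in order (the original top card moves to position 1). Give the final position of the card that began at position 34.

Track the card from position 34 forward through each operation:
  after op 1 (cut 54): 34 → 62
  after op 2 (in-shuffle): 62 → 42

42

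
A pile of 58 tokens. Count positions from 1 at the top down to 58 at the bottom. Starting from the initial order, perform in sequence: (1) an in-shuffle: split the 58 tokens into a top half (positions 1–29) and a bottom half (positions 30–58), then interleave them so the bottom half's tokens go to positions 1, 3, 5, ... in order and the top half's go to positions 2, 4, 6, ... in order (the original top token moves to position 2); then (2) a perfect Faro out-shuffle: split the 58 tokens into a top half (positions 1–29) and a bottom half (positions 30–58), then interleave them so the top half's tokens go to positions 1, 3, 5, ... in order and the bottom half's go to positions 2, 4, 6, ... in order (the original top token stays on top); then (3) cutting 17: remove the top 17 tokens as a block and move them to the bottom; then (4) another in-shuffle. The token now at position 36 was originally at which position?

9

Undo the operations in reverse order, starting from position 36:
  undo op 4 (in-shuffle, from top half): 36 ← 18
  undo op 3 (cut 17): 18 ← 35
  undo op 2 (out-shuffle, from top half): 35 ← 18
  undo op 1 (in-shuffle, from top half): 18 ← 9
So the token at position 36 came from original position 9.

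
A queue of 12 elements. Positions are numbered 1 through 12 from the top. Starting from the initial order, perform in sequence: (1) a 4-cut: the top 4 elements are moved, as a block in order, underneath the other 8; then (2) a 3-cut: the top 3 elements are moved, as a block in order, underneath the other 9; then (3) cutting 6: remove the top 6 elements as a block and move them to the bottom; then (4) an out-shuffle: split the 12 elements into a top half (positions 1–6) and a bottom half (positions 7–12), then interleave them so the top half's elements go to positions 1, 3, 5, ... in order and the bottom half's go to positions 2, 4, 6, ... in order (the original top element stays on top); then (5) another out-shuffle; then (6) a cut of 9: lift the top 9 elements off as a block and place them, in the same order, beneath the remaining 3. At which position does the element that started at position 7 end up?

Track the element from position 7 forward through each operation:
  after op 1 (cut 4): 7 → 3
  after op 2 (cut 3): 3 → 12
  after op 3 (cut 6): 12 → 6
  after op 4 (out-shuffle): 6 → 11
  after op 5 (out-shuffle): 11 → 10
  after op 6 (cut 9): 10 → 1

1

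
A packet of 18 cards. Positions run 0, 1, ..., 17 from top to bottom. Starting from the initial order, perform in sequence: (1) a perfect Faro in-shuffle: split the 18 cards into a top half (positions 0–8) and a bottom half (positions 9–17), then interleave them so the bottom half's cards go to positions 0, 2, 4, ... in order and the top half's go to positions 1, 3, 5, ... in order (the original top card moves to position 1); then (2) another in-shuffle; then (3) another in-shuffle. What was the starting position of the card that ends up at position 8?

Undo the operations in reverse order, starting from position 8:
  undo op 3 (in-shuffle, from bottom half): 8 ← 13
  undo op 2 (in-shuffle, from top half): 13 ← 6
  undo op 1 (in-shuffle, from bottom half): 6 ← 12
So the card at position 8 came from original position 12.

12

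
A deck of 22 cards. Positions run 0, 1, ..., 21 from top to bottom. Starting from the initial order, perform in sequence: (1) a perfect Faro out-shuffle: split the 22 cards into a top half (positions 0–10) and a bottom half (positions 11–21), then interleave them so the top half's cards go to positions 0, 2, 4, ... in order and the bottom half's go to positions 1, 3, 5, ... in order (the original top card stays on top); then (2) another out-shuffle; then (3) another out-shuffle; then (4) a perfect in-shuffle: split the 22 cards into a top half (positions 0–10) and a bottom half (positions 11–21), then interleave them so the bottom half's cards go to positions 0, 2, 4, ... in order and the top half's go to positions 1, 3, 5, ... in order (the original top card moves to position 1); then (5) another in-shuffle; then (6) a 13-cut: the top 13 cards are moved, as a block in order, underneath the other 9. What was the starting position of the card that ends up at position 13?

Undo the operations in reverse order, starting from position 13:
  undo op 6 (cut 13): 13 ← 4
  undo op 5 (in-shuffle, from bottom half): 4 ← 13
  undo op 4 (in-shuffle, from top half): 13 ← 6
  undo op 3 (out-shuffle, from top half): 6 ← 3
  undo op 2 (out-shuffle, from bottom half): 3 ← 12
  undo op 1 (out-shuffle, from top half): 12 ← 6
So the card at position 13 came from original position 6.

6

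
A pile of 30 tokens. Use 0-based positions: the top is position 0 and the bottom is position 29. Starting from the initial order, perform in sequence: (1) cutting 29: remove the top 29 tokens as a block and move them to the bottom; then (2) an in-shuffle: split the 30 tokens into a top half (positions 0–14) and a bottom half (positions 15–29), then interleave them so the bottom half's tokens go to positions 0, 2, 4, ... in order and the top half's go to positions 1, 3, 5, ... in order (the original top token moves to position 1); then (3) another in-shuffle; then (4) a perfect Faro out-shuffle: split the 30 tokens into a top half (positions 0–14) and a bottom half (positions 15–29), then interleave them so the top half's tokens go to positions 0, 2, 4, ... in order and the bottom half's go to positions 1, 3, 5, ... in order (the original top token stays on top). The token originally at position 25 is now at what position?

28

Track the token from position 25 forward through each operation:
  after op 1 (cut 29): 25 → 26
  after op 2 (in-shuffle): 26 → 22
  after op 3 (in-shuffle): 22 → 14
  after op 4 (out-shuffle): 14 → 28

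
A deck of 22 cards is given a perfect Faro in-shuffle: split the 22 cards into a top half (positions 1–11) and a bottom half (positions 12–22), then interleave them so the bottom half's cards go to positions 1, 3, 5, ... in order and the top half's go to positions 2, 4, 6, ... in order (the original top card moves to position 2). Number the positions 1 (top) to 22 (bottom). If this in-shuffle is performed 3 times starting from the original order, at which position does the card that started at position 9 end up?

3

Track the card's position through each in-shuffle:
9 → 18 → 13 → 3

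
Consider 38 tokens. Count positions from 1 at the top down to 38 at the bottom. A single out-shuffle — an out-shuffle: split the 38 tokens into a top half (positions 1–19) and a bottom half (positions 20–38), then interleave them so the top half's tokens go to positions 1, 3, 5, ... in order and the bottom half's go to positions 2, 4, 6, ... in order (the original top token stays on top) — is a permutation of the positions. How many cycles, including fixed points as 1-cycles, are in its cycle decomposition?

3

Trace each unvisited position around until it returns:
(1) (2 3 5 9 17 33 ... len 36) (38)
3 cycles in total.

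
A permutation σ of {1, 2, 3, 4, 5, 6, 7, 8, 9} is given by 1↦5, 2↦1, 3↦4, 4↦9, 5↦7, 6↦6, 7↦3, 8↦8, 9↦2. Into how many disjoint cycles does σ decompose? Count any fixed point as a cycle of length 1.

3

Cycle decomposition: (1 5 7 3 4 9 2) (6) (8).
3 cycles.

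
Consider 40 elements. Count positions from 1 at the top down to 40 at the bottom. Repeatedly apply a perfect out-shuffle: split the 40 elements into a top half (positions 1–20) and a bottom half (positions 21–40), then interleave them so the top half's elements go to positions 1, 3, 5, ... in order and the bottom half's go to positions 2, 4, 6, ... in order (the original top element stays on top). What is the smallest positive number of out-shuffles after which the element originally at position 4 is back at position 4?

Follow position 4 under repeated out-shuffles:
4 → 7 → 13 → 25 → 10 → 19 → 37 → 34 → 28 → 16 → 31 → 22 → 4
It first returns after 12 out-shuffles.

12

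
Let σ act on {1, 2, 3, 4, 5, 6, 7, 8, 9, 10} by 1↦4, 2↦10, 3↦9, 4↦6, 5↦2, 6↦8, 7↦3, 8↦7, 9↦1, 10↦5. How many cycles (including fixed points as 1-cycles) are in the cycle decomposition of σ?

Cycle decomposition: (1 4 6 8 7 3 9) (2 10 5).
2 cycles.

2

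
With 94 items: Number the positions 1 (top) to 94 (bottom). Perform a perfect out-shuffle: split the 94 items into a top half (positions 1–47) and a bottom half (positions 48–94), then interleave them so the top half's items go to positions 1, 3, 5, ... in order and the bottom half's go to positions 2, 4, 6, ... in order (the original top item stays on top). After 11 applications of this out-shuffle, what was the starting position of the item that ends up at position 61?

31

Work backwards from position 61, undoing one out-shuffle at a time:
61 ← 31 ← 16 ← 55 ← 28 ← 61 ← 31 ← 16 ← 55 ← 28 ← 61 ← 31
So the item now at position 61 started at position 31.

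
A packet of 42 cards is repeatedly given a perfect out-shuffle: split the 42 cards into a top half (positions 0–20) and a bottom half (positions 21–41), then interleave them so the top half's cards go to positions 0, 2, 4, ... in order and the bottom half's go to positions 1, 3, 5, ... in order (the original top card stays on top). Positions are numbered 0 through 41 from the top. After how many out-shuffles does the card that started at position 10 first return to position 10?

Follow position 10 under repeated out-shuffles:
10 → 20 → 40 → 39 → 37 → 33 → 25 → 9 → 18 → 36 → 31 → 21 → 1 → 2 → 4 → 8 → 16 → 32 → 23 → 5 → 10
It first returns after 20 out-shuffles.

20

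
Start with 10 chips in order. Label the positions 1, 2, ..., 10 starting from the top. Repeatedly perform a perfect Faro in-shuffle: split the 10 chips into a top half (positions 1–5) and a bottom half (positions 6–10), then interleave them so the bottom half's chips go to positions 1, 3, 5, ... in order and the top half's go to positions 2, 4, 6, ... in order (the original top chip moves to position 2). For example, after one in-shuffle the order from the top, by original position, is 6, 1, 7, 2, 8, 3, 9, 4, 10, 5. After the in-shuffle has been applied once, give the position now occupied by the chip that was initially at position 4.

Track the chip's position through each in-shuffle:
4 → 8

8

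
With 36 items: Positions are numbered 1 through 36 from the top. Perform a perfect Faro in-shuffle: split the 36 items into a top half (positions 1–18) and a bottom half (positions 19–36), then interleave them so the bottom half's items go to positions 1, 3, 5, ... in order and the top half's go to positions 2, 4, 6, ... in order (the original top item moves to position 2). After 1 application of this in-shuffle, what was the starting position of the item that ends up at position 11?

24

Work backwards from position 11, undoing one in-shuffle at a time:
11 ← 24
So the item now at position 11 started at position 24.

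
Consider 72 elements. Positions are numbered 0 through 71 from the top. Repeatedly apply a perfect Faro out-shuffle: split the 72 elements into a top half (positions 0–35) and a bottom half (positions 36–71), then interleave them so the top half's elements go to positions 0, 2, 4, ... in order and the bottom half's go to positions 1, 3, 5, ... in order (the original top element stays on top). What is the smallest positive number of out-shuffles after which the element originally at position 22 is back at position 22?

Follow position 22 under repeated out-shuffles:
22 → 44 → 17 → 34 → 68 → 65 → 59 → 47 → ... → 22 (length 35)
It first returns after 35 out-shuffles.

35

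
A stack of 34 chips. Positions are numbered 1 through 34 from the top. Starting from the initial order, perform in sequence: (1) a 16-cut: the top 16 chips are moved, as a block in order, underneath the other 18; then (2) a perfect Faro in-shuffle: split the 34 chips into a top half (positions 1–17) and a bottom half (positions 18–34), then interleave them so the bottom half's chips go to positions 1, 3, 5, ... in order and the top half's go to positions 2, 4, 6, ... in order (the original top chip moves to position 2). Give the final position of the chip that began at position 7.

Track the chip from position 7 forward through each operation:
  after op 1 (cut 16): 7 → 25
  after op 2 (in-shuffle): 25 → 15

15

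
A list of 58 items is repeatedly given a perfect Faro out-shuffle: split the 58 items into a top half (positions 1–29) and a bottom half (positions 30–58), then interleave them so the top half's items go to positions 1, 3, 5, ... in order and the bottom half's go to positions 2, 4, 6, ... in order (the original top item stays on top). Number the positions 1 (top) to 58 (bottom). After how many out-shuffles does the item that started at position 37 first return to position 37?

18

Follow position 37 under repeated out-shuffles:
37 → 16 → 31 → 4 → 7 → 13 → 25 → 49 → 40 → 22 → 43 → 28 → 55 → 52 → 46 → 34 → 10 → 19 → 37
It first returns after 18 out-shuffles.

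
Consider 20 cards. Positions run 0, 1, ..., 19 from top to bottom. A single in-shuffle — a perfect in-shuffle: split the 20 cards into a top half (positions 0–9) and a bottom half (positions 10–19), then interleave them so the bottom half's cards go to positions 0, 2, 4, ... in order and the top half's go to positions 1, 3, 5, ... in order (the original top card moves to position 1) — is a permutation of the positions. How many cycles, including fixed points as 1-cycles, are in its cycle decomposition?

Trace each unvisited position around until it returns:
(0 1 3 7 15 10) (2 5 11) (4 9 19 18 16 12) (6 13) (8 17 14)
5 cycles in total.

5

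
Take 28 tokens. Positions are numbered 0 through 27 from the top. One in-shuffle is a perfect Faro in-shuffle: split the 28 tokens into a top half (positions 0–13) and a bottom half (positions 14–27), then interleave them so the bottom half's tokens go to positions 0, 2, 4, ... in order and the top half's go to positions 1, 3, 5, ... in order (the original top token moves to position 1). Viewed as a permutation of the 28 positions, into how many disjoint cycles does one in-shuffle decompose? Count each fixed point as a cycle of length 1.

1

Trace each unvisited position around until it returns:
(0 1 3 7 15 2 ... len 28)
1 cycle in total.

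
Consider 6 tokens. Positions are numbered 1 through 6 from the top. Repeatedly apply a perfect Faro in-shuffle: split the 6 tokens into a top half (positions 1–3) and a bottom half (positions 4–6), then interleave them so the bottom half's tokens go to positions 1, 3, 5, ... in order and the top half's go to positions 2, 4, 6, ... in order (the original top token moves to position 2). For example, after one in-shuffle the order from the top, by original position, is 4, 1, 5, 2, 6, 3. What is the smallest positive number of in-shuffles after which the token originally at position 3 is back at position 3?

3

Follow position 3 under repeated in-shuffles:
3 → 6 → 5 → 3
It first returns after 3 in-shuffles.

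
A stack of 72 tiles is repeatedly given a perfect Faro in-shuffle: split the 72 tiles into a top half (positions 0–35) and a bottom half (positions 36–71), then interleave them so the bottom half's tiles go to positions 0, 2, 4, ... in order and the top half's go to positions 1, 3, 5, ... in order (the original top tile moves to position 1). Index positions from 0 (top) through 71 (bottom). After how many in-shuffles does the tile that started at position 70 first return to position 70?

Follow position 70 under repeated in-shuffles:
70 → 68 → 64 → 56 → 40 → 8 → 17 → 35 → 71 → 70
It first returns after 9 in-shuffles.

9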